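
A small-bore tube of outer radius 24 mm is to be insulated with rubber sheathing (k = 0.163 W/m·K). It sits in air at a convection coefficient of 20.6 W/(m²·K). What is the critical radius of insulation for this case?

r_cr ≈ 7.91 mm

For a cylinder r_cr = k/h = 0.163/20.6
r_cr = 7.91 mm; since the bare radius (24 mm) is above r_cr, any added insulation will reduce heat loss.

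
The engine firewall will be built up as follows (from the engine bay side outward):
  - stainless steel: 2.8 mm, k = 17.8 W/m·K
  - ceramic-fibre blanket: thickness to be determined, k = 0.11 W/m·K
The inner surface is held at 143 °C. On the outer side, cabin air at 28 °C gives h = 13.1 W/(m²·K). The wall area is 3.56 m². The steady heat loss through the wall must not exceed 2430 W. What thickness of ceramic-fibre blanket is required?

L ≈ 10.1 mm

Series thermal resistances:
R_stainless steel = L/(kA) = 0.0028/(17.8×3.56) = 4.419×10^-5 K/W
R_outer film = 1/(h_o·A) = 1/(13.1×3.56) = 0.02144 K/W
Sum of the known resistances R_other = 0.02149 K/W
Required total resistance R_tot = ΔT/Q_allow = 115/2430 = 0.04733 K/W
R_ceramic-fibre blanket = R_tot − R_other = 0.02584 K/W
L = R·k·A = 0.02584×0.11×3.56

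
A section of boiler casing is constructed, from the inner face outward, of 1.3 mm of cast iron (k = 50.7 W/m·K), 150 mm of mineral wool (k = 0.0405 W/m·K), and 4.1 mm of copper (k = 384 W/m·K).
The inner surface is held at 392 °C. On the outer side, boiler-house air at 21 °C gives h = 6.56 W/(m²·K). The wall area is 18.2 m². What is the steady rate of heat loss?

Treating each layer as a thermal resistance in series:
R_cast iron = L/(kA) = 0.0013/(50.7×18.2) = 1.409×10^-6 K/W
R_mineral wool = L/(kA) = 0.15/(0.0405×18.2) = 0.2035 K/W
R_copper = L/(kA) = 0.0041/(384×18.2) = 5.867×10^-7 K/W
R_outer film = 1/(h_o·A) = 1/(6.56×18.2) = 0.008376 K/W
R_total = 0.2119 K/W
Q = ΔT / R_total = 371 / 0.2119

Q ≈ 1750 W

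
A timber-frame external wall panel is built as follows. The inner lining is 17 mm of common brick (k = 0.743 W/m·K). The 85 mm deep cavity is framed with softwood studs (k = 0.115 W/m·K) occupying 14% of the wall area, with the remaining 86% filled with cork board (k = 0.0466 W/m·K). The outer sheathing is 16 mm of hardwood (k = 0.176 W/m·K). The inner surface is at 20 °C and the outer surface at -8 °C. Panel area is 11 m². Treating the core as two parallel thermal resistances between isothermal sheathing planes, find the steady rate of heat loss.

Q ≈ 189 W

Sheathing layers in series; stud and cavity paths in parallel between them.
R_inner = 0.017/(0.743×11) = 0.00208 K/W
R_stud  = 0.085/(0.115×0.14×11) = 0.48 K/W
R_cav   = 0.085/(0.0466×0.86×11) = 0.1928 K/W
1/R_core = 1/R_stud + 1/R_cav → R_core = 0.1376 K/W
R_outer = 0.016/(0.176×11) = 0.008264 K/W
R_total = 0.1479 K/W
Q = ΔT/R_total = 28/0.1479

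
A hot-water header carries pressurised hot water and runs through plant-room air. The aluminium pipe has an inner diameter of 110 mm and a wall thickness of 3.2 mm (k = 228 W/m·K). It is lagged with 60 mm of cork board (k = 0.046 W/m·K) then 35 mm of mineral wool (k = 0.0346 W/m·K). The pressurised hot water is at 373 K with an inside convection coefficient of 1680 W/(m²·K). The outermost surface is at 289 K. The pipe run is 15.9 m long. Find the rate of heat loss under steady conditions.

Cylindrical conduction, so R = ln(r₂/r₁)/(2πkL) per layer, in series:
R_inner film = 1/(h_i·2πr₁L) = 1/(1680×2π×0.055×15.9) = 1.083×10^-4 K/W
R_aluminium pipe wall = ln(58.2/55)/(2π×228×15.9) = 2.483×10^-6 K/W
R_cork board = ln(118.2/58.2)/(2π×0.046×15.9) = 0.1542 K/W
R_mineral wool = ln(153.2/118.2)/(2π×0.0346×15.9) = 0.07503 K/W
R_total = 0.2293 K/W
Q = ΔT/R_total = 84/0.2293

Q ≈ 366 W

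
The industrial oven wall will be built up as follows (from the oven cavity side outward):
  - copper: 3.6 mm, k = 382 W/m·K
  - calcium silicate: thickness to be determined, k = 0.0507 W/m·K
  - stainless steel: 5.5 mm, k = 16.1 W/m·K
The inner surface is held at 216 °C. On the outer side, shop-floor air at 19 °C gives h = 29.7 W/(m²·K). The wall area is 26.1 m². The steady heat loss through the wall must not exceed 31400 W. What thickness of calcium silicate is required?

L ≈ 6.58 mm

Model the wall as resistances in series:
R_copper = L/(kA) = 0.0036/(382×26.1) = 3.611×10^-7 K/W
R_stainless steel = L/(kA) = 0.0055/(16.1×26.1) = 1.309×10^-5 K/W
R_outer film = 1/(h_o·A) = 1/(29.7×26.1) = 0.00129 K/W
Sum of the known resistances R_other = 0.001303 K/W
Required total resistance R_tot = ΔT/Q_allow = 197/31400 = 0.006274 K/W
R_calcium silicate = R_tot − R_other = 0.00497 K/W
L = R·k·A = 0.00497×0.0507×26.1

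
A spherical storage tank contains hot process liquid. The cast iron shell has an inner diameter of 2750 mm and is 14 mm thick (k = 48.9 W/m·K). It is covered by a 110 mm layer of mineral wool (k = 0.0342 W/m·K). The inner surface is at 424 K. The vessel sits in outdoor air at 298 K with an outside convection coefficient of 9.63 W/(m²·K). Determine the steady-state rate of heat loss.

Each spherical layer contributes R = (1/r_i − 1/r_o)/(4πk):
R_cast iron shell = (1/1.375 − 1/1.389)/(4π×48.9) = 1.193×10^-5 K/W
R_mineral wool = (1/1.389 − 1/1.499)/(4π×0.0342) = 0.1229 K/W
R_outer film = 1/(h·4πr_o²) = 1/(9.63×4π×1.499²) = 0.003678 K/W
R_total = 0.1266 K/W
Q = ΔT/R_total = 126/0.1266

Q ≈ 995 W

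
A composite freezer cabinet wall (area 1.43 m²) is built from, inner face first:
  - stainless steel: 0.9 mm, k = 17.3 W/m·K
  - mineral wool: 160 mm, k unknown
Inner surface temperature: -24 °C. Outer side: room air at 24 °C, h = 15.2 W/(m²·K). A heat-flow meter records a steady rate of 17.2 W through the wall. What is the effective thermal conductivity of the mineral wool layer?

k ≈ 0.0408 W/(m·K)

Using the resistance-network approach (series):
R_stainless steel = L/(kA) = 0.0009/(17.3×1.43) = 3.638×10^-5 K/W
R_outer film = 1/(h_o·A) = 1/(15.2×1.43) = 0.04601 K/W
Sum of known resistances R_other = 0.04604 K/W
Total R = ΔT/Q = 48/17.2 = 2.791 K/W
R_mineral wool = R_total − R_other = 2.745 K/W
k = L/(R·A) = 0.16/(2.745×1.43)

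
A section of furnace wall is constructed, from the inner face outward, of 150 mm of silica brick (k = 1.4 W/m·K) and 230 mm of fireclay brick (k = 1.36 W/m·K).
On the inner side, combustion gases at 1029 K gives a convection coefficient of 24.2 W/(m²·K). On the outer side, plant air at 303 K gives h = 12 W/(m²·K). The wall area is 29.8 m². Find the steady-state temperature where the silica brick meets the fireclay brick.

Using the resistance-network approach (series):
R_inner film = 1/(h_i·A) = 1/(24.2×29.8) = 0.001387 K/W
R_silica brick = L/(kA) = 0.15/(1.4×29.8) = 0.003595 K/W
R_fireclay brick = L/(kA) = 0.23/(1.36×29.8) = 0.005675 K/W
R_outer film = 1/(h_o·A) = 1/(12×29.8) = 0.002796 K/W
R_total = 0.01345 K/W;  Q = ΔT/R_total = 726/0.01345 = 53960 W
T_interface = T_inner − Q·ΣR(inner→interface) = 1029 − 54000×0.004982

T ≈ 760 K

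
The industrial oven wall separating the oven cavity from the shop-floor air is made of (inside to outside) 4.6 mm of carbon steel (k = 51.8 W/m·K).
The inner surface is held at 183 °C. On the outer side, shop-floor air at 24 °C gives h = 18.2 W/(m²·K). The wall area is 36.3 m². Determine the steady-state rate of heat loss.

Thermal resistances in series:
R_carbon steel = L/(kA) = 0.0046/(51.8×36.3) = 2.446×10^-6 K/W
R_outer film = 1/(h_o·A) = 1/(18.2×36.3) = 0.001514 K/W
R_total = 0.001516 K/W
Q = ΔT / R_total = 159 / 0.001516

Q ≈ 105000 W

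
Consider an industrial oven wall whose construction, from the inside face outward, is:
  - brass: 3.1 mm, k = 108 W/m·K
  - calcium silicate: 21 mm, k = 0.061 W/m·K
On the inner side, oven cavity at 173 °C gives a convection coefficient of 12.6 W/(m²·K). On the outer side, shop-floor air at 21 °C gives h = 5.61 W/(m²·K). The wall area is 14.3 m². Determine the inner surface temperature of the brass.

Using the resistance-network approach (series):
R_inner film = 1/(h_i·A) = 1/(12.6×14.3) = 0.00555 K/W
R_brass = L/(kA) = 0.0031/(108×14.3) = 2.007×10^-6 K/W
R_calcium silicate = L/(kA) = 0.021/(0.061×14.3) = 0.02407 K/W
R_outer film = 1/(h_o·A) = 1/(5.61×14.3) = 0.01247 K/W
R_total = 0.04209 K/W;  Q = ΔT/R_total = 152/0.04209 = 3611 W
T_interface = T_inner − Q·ΣR(inner→interface) = 173 − 3610×0.00555

T ≈ 153 °C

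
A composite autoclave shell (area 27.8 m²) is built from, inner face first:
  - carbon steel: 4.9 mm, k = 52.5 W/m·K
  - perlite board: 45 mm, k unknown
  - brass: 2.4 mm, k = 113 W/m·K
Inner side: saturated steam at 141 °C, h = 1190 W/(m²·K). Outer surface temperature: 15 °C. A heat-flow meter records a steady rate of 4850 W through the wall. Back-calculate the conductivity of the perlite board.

k ≈ 0.0624 W/(m·K)

Model the wall as resistances in series:
R_inner film = 1/(h_i·A) = 1/(1190×27.8) = 3.023×10^-5 K/W
R_carbon steel = L/(kA) = 0.0049/(52.5×27.8) = 3.357×10^-6 K/W
R_brass = L/(kA) = 0.0024/(113×27.8) = 7.64×10^-7 K/W
Sum of known resistances R_other = 3.435×10^-5 K/W
Total R = ΔT/Q = 126/4850 = 0.02598 K/W
R_perlite board = R_total − R_other = 0.02595 K/W
k = L/(R·A) = 0.045/(0.02595×27.8)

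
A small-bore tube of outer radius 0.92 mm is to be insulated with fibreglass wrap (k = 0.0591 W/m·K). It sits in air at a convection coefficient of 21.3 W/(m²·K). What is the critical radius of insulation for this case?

For a cylinder r_cr = k/h = 0.0591/21.3
r_cr = 2.77 mm; since the bare radius (0.92 mm) is below r_cr, adding a thin layer of insulation will *increase* heat loss.

r_cr ≈ 2.77 mm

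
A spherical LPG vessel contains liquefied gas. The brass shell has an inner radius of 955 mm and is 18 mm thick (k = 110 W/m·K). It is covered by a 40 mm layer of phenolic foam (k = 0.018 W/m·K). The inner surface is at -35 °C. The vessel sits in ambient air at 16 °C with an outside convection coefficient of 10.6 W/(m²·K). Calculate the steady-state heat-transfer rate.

Q ≈ 273 W

Radial (spherical) resistances in series:
R_brass shell = (1/0.955 − 1/0.973)/(4π×110) = 1.401×10^-5 K/W
R_phenolic foam = (1/0.973 − 1/1.013)/(4π×0.018) = 0.1794 K/W
R_outer film = 1/(h·4πr_o²) = 1/(10.6×4π×1.013²) = 0.007316 K/W
R_total = 0.1867 K/W
Q = ΔT/R_total = 51/0.1867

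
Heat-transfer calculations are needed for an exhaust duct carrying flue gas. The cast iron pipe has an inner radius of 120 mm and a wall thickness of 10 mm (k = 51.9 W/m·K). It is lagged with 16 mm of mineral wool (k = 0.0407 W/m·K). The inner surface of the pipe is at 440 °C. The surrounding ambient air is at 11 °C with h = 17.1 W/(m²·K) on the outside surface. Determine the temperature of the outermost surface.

T ≈ 63.8 °C

Per-layer cylindrical resistances, series-summed:
R_cast iron pipe wall = ln(130/120)/(2π×51.9×1) = 2.455×10^-4 K/W
R_mineral wool = ln(146/130)/(2π×0.0407×1) = 0.4539 K/W
R_outer film = 1/(h_o·2πr_oL) = 1/(17.1×2π×0.146×1) = 0.06375 K/W
R_total = 0.5179 K/W
Q = ΔT/R_total = 429/0.5179
Q = 828 W/m
T_interface = T_inner − Q·ΣR(inner→interface) = 440 − 828×0.4541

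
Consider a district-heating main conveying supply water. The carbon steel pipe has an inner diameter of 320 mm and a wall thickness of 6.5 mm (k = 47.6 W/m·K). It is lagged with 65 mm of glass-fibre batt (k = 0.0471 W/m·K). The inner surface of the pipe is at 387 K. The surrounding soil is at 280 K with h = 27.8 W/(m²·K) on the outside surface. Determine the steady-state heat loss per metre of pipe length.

Treating each annulus and film as a series resistance:
R_carbon steel pipe wall = ln(166.5/160)/(2π×47.6×1) = 1.331×10^-4 K/W
R_glass-fibre batt = ln(231.5/166.5)/(2π×0.0471×1) = 1.114 K/W
R_outer film = 1/(h_o·2πr_oL) = 1/(27.8×2π×0.2315×1) = 0.02473 K/W
R_total = 1.139 K/W
Q = ΔT/R_total = 107/1.139

q′ ≈ 94 W/m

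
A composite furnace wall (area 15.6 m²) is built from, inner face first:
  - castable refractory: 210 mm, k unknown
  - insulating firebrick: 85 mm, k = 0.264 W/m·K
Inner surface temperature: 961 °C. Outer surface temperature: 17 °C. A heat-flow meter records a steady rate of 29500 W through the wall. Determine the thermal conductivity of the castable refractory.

k ≈ 1.18 W/(m·K)

Treating each layer as a thermal resistance in series:
R_insulating firebrick = L/(kA) = 0.085/(0.264×15.6) = 0.02064 K/W
Sum of known resistances R_other = 0.02064 K/W
Total R = ΔT/Q = 944/29500 = 0.032 K/W
R_castable refractory = R_total − R_other = 0.01136 K/W
k = L/(R·A) = 0.21/(0.01136×15.6)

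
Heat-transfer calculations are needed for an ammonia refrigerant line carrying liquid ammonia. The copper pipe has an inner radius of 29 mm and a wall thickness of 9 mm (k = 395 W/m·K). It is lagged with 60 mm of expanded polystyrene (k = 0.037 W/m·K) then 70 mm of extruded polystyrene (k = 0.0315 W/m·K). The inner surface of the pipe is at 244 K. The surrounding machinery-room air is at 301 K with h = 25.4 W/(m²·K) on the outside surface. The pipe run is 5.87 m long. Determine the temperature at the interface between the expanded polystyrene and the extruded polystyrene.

T ≈ 278 K

For a radial system each layer contributes R = ln(r_out/r_in)/(2πkL); films add R = 1/(hA).
R_copper pipe wall = ln(38/29)/(2π×395×5.87) = 1.855×10^-5 K/W
R_expanded polystyrene = ln(98/38)/(2π×0.037×5.87) = 0.6942 K/W
R_extruded polystyrene = ln(168/98)/(2π×0.0315×5.87) = 0.4639 K/W
R_outer film = 1/(h_o·2πr_oL) = 1/(25.4×2π×0.168×5.87) = 0.006354 K/W
R_total = 1.165 K/W
Q = ΔT/R_total = 57/1.165
Q = 48.9 W
T_interface = T_inner + Q·ΣR(inner→interface) = 244 + 48.9×0.6943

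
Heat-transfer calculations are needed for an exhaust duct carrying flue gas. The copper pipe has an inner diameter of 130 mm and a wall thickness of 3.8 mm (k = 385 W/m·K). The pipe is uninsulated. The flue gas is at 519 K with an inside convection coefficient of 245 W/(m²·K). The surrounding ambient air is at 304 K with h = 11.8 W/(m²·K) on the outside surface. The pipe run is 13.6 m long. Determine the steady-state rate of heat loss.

Q ≈ 14200 W

Cylindrical conduction, so R = ln(r₂/r₁)/(2πkL) per layer, in series:
R_inner film = 1/(h_i·2πr₁L) = 1/(245×2π×0.065×13.6) = 7.349×10^-4 K/W
R_copper pipe wall = ln(68.8/65)/(2π×385×13.6) = 1.727×10^-6 K/W
R_outer film = 1/(h_o·2πr_oL) = 1/(11.8×2π×0.0688×13.6) = 0.01441 K/W
R_total = 0.01515 K/W
Q = ΔT/R_total = 215/0.01515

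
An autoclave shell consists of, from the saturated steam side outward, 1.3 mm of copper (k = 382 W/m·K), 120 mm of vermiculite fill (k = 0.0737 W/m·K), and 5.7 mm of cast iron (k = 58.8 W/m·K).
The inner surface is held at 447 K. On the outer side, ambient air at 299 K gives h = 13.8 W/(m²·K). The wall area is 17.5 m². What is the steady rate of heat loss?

Q ≈ 1520 W

Model the wall as resistances in series:
R_copper = L/(kA) = 0.0013/(382×17.5) = 1.945×10^-7 K/W
R_vermiculite fill = L/(kA) = 0.12/(0.0737×17.5) = 0.09304 K/W
R_cast iron = L/(kA) = 0.0057/(58.8×17.5) = 5.539×10^-6 K/W
R_outer film = 1/(h_o·A) = 1/(13.8×17.5) = 0.004141 K/W
R_total = 0.09719 K/W
Q = ΔT / R_total = 148 / 0.09719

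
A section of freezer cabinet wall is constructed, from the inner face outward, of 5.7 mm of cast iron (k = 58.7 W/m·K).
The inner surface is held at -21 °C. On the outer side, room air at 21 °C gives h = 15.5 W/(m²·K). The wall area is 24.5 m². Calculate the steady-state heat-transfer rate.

Q ≈ 15900 W

Using the resistance-network approach (series):
R_cast iron = L/(kA) = 0.0057/(58.7×24.5) = 3.963×10^-6 K/W
R_outer film = 1/(h_o·A) = 1/(15.5×24.5) = 0.002633 K/W
R_total = 0.002637 K/W
Q = ΔT / R_total = 42 / 0.002637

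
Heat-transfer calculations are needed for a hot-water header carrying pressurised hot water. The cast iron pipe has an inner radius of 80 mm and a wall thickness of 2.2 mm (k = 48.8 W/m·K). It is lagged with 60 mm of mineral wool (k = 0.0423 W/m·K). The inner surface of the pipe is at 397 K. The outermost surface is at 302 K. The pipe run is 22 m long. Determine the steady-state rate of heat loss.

Q ≈ 1010 W

Per-layer cylindrical resistances, series-summed:
R_cast iron pipe wall = ln(82.2/80)/(2π×48.8×22) = 4.022×10^-6 K/W
R_mineral wool = ln(142.2/82.2)/(2π×0.0423×22) = 0.09373 K/W
R_total = 0.09374 K/W
Q = ΔT/R_total = 95/0.09374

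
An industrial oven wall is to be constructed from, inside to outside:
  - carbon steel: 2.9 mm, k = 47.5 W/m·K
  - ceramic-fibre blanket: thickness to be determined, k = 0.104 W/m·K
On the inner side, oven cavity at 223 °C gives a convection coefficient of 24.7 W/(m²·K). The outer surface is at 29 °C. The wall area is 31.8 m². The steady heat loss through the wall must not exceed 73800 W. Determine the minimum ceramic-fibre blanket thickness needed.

Model the wall as resistances in series:
R_inner film = 1/(h_i·A) = 1/(24.7×31.8) = 0.001273 K/W
R_carbon steel = L/(kA) = 0.0029/(47.5×31.8) = 1.92×10^-6 K/W
Sum of the known resistances R_other = 0.001275 K/W
Required total resistance R_tot = ΔT/Q_allow = 194/73800 = 0.002629 K/W
R_ceramic-fibre blanket = R_tot − R_other = 0.001354 K/W
L = R·k·A = 0.001354×0.104×31.8

L ≈ 4.48 mm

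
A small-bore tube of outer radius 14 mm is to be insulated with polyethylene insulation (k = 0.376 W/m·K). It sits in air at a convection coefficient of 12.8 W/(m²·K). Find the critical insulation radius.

For a cylinder r_cr = k/h = 0.376/12.8
r_cr = 29.4 mm; since the bare radius (14 mm) is below r_cr, adding a thin layer of insulation will *increase* heat loss.

r_cr ≈ 29.4 mm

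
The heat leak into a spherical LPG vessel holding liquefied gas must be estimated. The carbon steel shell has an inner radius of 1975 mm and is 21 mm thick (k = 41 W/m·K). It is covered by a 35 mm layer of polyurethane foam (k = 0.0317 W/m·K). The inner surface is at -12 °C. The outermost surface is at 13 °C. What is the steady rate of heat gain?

Radial (spherical) resistances in series:
R_carbon steel shell = (1/1.975 − 1/1.996)/(4π×41) = 1.034×10^-5 K/W
R_polyurethane foam = (1/1.996 − 1/2.031)/(4π×0.0317) = 0.02167 K/W
R_total = 0.02168 K/W
Q = ΔT/R_total = 25/0.02168

Q ≈ 1150 W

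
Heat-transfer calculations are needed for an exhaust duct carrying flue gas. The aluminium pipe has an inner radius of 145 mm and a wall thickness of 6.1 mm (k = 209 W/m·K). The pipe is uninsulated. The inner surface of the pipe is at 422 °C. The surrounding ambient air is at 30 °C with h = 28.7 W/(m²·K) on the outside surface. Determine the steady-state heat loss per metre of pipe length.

Per-layer cylindrical resistances, series-summed:
R_aluminium pipe wall = ln(151.1/145)/(2π×209×1) = 3.138×10^-5 K/W
R_outer film = 1/(h_o·2πr_oL) = 1/(28.7×2π×0.1511×1) = 0.0367 K/W
R_total = 0.03673 K/W
Q = ΔT/R_total = 392/0.03673

q′ ≈ 10700 W/m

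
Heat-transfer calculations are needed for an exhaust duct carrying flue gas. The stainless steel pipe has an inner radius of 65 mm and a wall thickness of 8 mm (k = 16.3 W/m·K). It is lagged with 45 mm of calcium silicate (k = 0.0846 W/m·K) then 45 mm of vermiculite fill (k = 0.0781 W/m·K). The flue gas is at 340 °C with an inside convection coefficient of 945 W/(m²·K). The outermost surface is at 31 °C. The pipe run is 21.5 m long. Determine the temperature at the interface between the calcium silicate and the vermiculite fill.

Per-layer cylindrical resistances, series-summed:
R_inner film = 1/(h_i·2πr₁L) = 1/(945×2π×0.065×21.5) = 1.205×10^-4 K/W
R_stainless steel pipe wall = ln(73/65)/(2π×16.3×21.5) = 5.271×10^-5 K/W
R_calcium silicate = ln(118/73)/(2π×0.0846×21.5) = 0.04202 K/W
R_vermiculite fill = ln(163/118)/(2π×0.0781×21.5) = 0.03062 K/W
R_total = 0.07281 K/W
Q = ΔT/R_total = 309/0.07281
Q = 4240 W
T_interface = T_inner − Q·ΣR(inner→interface) = 340 − 4240×0.04219

T ≈ 161 °C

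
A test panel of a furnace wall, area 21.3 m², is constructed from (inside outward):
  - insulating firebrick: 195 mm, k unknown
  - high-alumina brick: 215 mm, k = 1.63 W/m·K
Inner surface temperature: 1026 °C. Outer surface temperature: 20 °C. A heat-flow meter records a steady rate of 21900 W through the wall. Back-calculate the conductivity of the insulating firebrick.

k ≈ 0.23 W/(m·K)

Using the resistance-network approach (series):
R_high-alumina brick = L/(kA) = 0.215/(1.63×21.3) = 0.006193 K/W
Sum of known resistances R_other = 0.006193 K/W
Total R = ΔT/Q = 1006/21900 = 0.04594 K/W
R_insulating firebrick = R_total − R_other = 0.03974 K/W
k = L/(R·A) = 0.195/(0.03974×21.3)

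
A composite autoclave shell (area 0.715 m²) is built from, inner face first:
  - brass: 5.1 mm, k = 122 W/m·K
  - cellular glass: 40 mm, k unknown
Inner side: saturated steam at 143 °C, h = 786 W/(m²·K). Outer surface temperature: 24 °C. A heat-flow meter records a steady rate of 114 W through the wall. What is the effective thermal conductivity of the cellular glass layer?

Model the wall as resistances in series:
R_inner film = 1/(h_i·A) = 1/(786×0.715) = 0.001779 K/W
R_brass = L/(kA) = 0.0051/(122×0.715) = 5.847×10^-5 K/W
Sum of known resistances R_other = 0.001838 K/W
Total R = ΔT/Q = 119/114 = 1.044 K/W
R_cellular glass = R_total − R_other = 1.042 K/W
k = L/(R·A) = 0.04/(1.042×0.715)

k ≈ 0.0537 W/(m·K)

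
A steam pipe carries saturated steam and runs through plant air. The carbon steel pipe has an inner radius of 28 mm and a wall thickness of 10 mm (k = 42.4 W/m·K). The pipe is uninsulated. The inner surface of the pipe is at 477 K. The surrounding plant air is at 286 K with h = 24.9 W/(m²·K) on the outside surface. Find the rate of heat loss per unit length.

Per-layer cylindrical resistances, series-summed:
R_carbon steel pipe wall = ln(38/28)/(2π×42.4×1) = 0.001146 K/W
R_outer film = 1/(h_o·2πr_oL) = 1/(24.9×2π×0.038×1) = 0.1682 K/W
R_total = 0.1694 K/W
Q = ΔT/R_total = 191/0.1694

q′ ≈ 1130 W/m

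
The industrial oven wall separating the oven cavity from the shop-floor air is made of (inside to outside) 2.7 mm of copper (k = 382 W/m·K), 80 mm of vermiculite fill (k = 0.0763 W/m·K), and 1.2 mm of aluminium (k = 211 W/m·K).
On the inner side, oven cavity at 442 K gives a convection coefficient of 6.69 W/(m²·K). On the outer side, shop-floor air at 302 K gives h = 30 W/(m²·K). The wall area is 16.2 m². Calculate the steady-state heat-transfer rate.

Q ≈ 1840 W

Model the wall as resistances in series:
R_inner film = 1/(h_i·A) = 1/(6.69×16.2) = 0.009227 K/W
R_copper = L/(kA) = 0.0027/(382×16.2) = 4.363×10^-7 K/W
R_vermiculite fill = L/(kA) = 0.08/(0.0763×16.2) = 0.06472 K/W
R_aluminium = L/(kA) = 0.0012/(211×16.2) = 3.511×10^-7 K/W
R_outer film = 1/(h_o·A) = 1/(30×16.2) = 0.002058 K/W
R_total = 0.07601 K/W
Q = ΔT / R_total = 140 / 0.07601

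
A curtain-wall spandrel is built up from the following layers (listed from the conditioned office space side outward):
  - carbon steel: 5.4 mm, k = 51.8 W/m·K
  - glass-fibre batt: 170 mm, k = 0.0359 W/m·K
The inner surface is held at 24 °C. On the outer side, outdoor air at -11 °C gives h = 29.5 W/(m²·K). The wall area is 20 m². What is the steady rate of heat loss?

Series thermal resistances:
R_carbon steel = L/(kA) = 0.0054/(51.8×20) = 5.212×10^-6 K/W
R_glass-fibre batt = L/(kA) = 0.17/(0.0359×20) = 0.2368 K/W
R_outer film = 1/(h_o·A) = 1/(29.5×20) = 0.001695 K/W
R_total = 0.2385 K/W
Q = ΔT / R_total = 35 / 0.2385

Q ≈ 147 W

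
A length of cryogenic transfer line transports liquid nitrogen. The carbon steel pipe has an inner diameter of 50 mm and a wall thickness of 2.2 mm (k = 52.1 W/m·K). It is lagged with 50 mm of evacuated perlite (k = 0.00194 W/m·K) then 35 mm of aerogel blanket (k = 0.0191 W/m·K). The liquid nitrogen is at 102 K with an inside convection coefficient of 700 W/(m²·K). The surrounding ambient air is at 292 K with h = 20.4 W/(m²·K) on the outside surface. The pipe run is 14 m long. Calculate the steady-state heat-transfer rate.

Per-layer cylindrical resistances, series-summed:
R_inner film = 1/(h_i·2πr₁L) = 1/(700×2π×0.025×14) = 6.496×10^-4 K/W
R_carbon steel pipe wall = ln(27.2/25)/(2π×52.1×14) = 1.84×10^-5 K/W
R_evacuated perlite = ln(77.2/27.2)/(2π×0.00194×14) = 6.113 K/W
R_aerogel blanket = ln(112.2/77.2)/(2π×0.0191×14) = 0.2225 K/W
R_outer film = 1/(h_o·2πr_oL) = 1/(20.4×2π×0.1122×14) = 0.004967 K/W
R_total = 6.341 K/W
Q = ΔT/R_total = 190/6.341

Q ≈ 30 W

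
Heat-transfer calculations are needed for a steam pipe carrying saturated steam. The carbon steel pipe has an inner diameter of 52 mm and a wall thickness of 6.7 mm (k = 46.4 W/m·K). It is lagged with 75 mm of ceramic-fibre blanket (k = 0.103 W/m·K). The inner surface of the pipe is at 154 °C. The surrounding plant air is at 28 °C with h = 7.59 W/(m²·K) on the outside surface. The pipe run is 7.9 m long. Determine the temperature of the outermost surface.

Cylindrical conduction, so R = ln(r₂/r₁)/(2πkL) per layer, in series:
R_carbon steel pipe wall = ln(32.7/26)/(2π×46.4×7.9) = 9.955×10^-5 K/W
R_ceramic-fibre blanket = ln(107.7/32.7)/(2π×0.103×7.9) = 0.2331 K/W
R_outer film = 1/(h_o·2πr_oL) = 1/(7.59×2π×0.1077×7.9) = 0.02465 K/W
R_total = 0.2579 K/W
Q = ΔT/R_total = 126/0.2579
Q = 489 W
T_interface = T_inner − Q·ΣR(inner→interface) = 154 − 489×0.2332

T ≈ 40 °C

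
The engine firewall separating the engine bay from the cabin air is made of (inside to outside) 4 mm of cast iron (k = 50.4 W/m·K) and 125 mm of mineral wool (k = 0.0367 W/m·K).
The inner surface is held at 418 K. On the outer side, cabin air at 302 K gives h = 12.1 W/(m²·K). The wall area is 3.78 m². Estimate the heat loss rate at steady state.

Using the resistance-network approach (series):
R_cast iron = L/(kA) = 0.004/(50.4×3.78) = 2.1×10^-5 K/W
R_mineral wool = L/(kA) = 0.125/(0.0367×3.78) = 0.9011 K/W
R_outer film = 1/(h_o·A) = 1/(12.1×3.78) = 0.02186 K/W
R_total = 0.9229 K/W
Q = ΔT / R_total = 116 / 0.9229

Q ≈ 126 W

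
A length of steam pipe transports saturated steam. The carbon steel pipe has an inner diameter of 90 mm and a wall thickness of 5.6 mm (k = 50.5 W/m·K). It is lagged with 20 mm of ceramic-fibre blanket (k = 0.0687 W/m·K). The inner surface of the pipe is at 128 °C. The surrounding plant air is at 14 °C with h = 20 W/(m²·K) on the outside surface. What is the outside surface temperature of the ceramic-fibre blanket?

T ≈ 28.5 °C

Cylindrical conduction, so R = ln(r₂/r₁)/(2πkL) per layer, in series:
R_carbon steel pipe wall = ln(50.6/45)/(2π×50.5×1) = 3.696×10^-4 K/W
R_ceramic-fibre blanket = ln(70.6/50.6)/(2π×0.0687×1) = 0.7716 K/W
R_outer film = 1/(h_o·2πr_oL) = 1/(20×2π×0.0706×1) = 0.1127 K/W
R_total = 0.8847 K/W
Q = ΔT/R_total = 114/0.8847
Q = 129 W/m
T_interface = T_inner − Q·ΣR(inner→interface) = 128 − 129×0.772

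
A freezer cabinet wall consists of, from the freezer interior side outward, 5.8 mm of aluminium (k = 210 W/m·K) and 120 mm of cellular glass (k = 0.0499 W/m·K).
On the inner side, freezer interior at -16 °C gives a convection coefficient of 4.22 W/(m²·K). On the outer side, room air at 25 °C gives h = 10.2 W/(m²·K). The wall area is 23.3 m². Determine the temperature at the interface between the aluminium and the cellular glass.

Series thermal resistances:
R_inner film = 1/(h_i·A) = 1/(4.22×23.3) = 0.01017 K/W
R_aluminium = L/(kA) = 0.0058/(210×23.3) = 1.185×10^-6 K/W
R_cellular glass = L/(kA) = 0.12/(0.0499×23.3) = 0.1032 K/W
R_outer film = 1/(h_o·A) = 1/(10.2×23.3) = 0.004208 K/W
R_total = 0.1176 K/W;  Q = ΔT/R_total = 41/0.1176 = 348.7 W
T_interface = T_inner + Q·ΣR(inner→interface) = -16 + 349×0.01017

T ≈ -12.5 °C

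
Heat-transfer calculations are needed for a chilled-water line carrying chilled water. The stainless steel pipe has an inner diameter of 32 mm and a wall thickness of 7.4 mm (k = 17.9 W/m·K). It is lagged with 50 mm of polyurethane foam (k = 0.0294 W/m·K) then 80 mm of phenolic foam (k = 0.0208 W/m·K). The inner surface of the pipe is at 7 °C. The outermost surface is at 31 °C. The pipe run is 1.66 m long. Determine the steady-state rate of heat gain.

Treating each annulus and film as a series resistance:
R_stainless steel pipe wall = ln(23.4/16)/(2π×17.9×1.66) = 0.002036 K/W
R_polyurethane foam = ln(73.4/23.4)/(2π×0.0294×1.66) = 3.728 K/W
R_phenolic foam = ln(153.4/73.4)/(2π×0.0208×1.66) = 3.398 K/W
R_total = 7.128 K/W
Q = ΔT/R_total = 24/7.128

Q ≈ 3.37 W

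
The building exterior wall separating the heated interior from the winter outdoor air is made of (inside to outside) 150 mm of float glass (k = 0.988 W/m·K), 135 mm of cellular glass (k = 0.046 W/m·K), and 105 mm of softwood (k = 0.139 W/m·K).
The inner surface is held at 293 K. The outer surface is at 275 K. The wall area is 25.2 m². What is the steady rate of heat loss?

Treating each layer as a thermal resistance in series:
R_float glass = L/(kA) = 0.15/(0.988×25.2) = 0.006025 K/W
R_cellular glass = L/(kA) = 0.135/(0.046×25.2) = 0.1165 K/W
R_softwood = L/(kA) = 0.105/(0.139×25.2) = 0.02998 K/W
R_total = 0.1525 K/W
Q = ΔT / R_total = 18 / 0.1525

Q ≈ 118 W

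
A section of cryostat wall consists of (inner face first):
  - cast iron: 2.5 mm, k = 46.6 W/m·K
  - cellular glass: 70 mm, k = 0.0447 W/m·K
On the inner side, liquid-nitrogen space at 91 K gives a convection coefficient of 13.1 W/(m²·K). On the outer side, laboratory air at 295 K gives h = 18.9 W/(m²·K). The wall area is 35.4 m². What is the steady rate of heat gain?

Treating each layer as a thermal resistance in series:
R_inner film = 1/(h_i·A) = 1/(13.1×35.4) = 0.002156 K/W
R_cast iron = L/(kA) = 0.0025/(46.6×35.4) = 1.515×10^-6 K/W
R_cellular glass = L/(kA) = 0.07/(0.0447×35.4) = 0.04424 K/W
R_outer film = 1/(h_o·A) = 1/(18.9×35.4) = 0.001495 K/W
R_total = 0.04789 K/W
Q = ΔT / R_total = 204 / 0.04789

Q ≈ 4260 W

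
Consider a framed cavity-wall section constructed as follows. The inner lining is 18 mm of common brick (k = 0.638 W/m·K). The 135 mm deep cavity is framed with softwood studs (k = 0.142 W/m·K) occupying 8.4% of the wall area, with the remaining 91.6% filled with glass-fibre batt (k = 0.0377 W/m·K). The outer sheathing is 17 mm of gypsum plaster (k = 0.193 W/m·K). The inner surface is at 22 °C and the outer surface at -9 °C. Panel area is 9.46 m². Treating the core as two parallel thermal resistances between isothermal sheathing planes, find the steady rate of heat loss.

Sheathing layers in series; stud and cavity paths in parallel between them.
R_inner = 0.018/(0.638×9.46) = 0.002982 K/W
R_stud  = 0.135/(0.142×0.084×9.46) = 1.196 K/W
R_cav   = 0.135/(0.0377×0.916×9.46) = 0.4132 K/W
1/R_core = 1/R_stud + 1/R_cav → R_core = 0.3072 K/W
R_outer = 0.017/(0.193×9.46) = 0.009311 K/W
R_total = 0.3194 K/W
Q = ΔT/R_total = 31/0.3194

Q ≈ 97 W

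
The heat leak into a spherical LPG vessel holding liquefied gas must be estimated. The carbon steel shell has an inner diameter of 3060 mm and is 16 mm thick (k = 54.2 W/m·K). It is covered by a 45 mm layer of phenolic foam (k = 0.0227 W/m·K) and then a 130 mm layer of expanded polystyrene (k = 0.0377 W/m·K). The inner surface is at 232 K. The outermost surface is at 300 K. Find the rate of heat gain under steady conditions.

Q ≈ 414 W

Radial (spherical) resistances in series:
R_carbon steel shell = (1/1.53 − 1/1.546)/(4π×54.2) = 9.931×10^-6 K/W
R_phenolic foam = (1/1.546 − 1/1.591)/(4π×0.0227) = 0.06414 K/W
R_expanded polystyrene = (1/1.591 − 1/1.721)/(4π×0.0377) = 0.1002 K/W
R_total = 0.1644 K/W
Q = ΔT/R_total = 68/0.1644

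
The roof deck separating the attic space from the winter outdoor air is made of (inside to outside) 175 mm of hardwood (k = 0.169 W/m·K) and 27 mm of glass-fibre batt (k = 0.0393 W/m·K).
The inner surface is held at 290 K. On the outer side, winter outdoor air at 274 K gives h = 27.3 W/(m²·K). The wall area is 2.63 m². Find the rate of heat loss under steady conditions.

Q ≈ 23.9 W

Using the resistance-network approach (series):
R_hardwood = L/(kA) = 0.175/(0.169×2.63) = 0.3937 K/W
R_glass-fibre batt = L/(kA) = 0.027/(0.0393×2.63) = 0.2612 K/W
R_outer film = 1/(h_o·A) = 1/(27.3×2.63) = 0.01393 K/W
R_total = 0.6689 K/W
Q = ΔT / R_total = 16 / 0.6689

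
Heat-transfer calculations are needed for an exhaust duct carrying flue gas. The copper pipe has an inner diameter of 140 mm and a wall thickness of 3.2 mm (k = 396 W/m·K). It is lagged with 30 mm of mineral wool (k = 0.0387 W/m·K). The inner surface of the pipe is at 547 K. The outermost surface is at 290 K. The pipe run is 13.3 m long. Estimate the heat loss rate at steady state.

Radial resistances (cylindrical: R_cond = ln(r_o/r_i)/(2πkL), R_conv = 1/(h·2πrL)):
R_copper pipe wall = ln(73.2/70)/(2π×396×13.3) = 1.351×10^-6 K/W
R_mineral wool = ln(103.2/73.2)/(2π×0.0387×13.3) = 0.1062 K/W
R_total = 0.1062 K/W
Q = ΔT/R_total = 257/0.1062

Q ≈ 2420 W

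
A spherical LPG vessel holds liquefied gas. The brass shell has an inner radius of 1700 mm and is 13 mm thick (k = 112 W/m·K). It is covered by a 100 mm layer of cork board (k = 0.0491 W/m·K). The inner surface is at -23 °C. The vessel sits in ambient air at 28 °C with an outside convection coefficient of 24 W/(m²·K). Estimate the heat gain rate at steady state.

Q ≈ 959 W

Radial (spherical) resistances in series:
R_brass shell = (1/1.7 − 1/1.713)/(4π×112) = 3.172×10^-6 K/W
R_cork board = (1/1.713 − 1/1.813)/(4π×0.0491) = 0.05219 K/W
R_outer film = 1/(h·4πr_o²) = 1/(24×4π×1.813²) = 0.001009 K/W
R_total = 0.0532 K/W
Q = ΔT/R_total = 51/0.0532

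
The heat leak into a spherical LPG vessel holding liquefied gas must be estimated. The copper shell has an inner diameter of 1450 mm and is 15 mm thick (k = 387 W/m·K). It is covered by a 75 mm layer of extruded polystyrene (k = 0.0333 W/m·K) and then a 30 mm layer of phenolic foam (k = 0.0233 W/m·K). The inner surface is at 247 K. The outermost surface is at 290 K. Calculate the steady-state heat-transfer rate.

Each spherical layer contributes R = (1/r_i − 1/r_o)/(4πk):
R_copper shell = (1/0.725 − 1/0.74)/(4π×387) = 5.749×10^-6 K/W
R_extruded polystyrene = (1/0.74 − 1/0.815)/(4π×0.0333) = 0.2972 K/W
R_phenolic foam = (1/0.815 − 1/0.845)/(4π×0.0233) = 0.1488 K/W
R_total = 0.446 K/W
Q = ΔT/R_total = 43/0.446

Q ≈ 96.4 W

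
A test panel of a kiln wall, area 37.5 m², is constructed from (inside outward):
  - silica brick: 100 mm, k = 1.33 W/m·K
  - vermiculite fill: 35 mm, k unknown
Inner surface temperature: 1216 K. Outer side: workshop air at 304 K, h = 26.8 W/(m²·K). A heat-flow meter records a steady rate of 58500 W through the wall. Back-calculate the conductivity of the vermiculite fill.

Thermal resistances in series:
R_silica brick = L/(kA) = 0.1/(1.33×37.5) = 0.002005 K/W
R_outer film = 1/(h_o·A) = 1/(26.8×37.5) = 9.95×10^-4 K/W
Sum of known resistances R_other = 0.003 K/W
Total R = ΔT/Q = 912/58500 = 0.01559 K/W
R_vermiculite fill = R_total − R_other = 0.01259 K/W
k = L/(R·A) = 0.035/(0.01259×37.5)

k ≈ 0.0741 W/(m·K)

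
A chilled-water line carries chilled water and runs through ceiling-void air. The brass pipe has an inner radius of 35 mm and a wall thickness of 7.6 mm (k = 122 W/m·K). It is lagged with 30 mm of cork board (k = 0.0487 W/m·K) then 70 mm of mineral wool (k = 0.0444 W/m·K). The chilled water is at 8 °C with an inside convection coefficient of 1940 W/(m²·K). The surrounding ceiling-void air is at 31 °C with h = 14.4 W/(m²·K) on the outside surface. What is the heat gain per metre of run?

q′ ≈ 5.42 W/m

For a radial system each layer contributes R = ln(r_out/r_in)/(2πkL); films add R = 1/(hA).
R_inner film = 1/(h_i·2πr₁L) = 1/(1940×2π×0.035×1) = 0.002344 K/W
R_brass pipe wall = ln(42.6/35)/(2π×122×1) = 2.564×10^-4 K/W
R_cork board = ln(72.6/42.6)/(2π×0.0487×1) = 1.742 K/W
R_mineral wool = ln(142.6/72.6)/(2π×0.0444×1) = 2.42 K/W
R_outer film = 1/(h_o·2πr_oL) = 1/(14.4×2π×0.1426×1) = 0.07751 K/W
R_total = 4.242 K/W
Q = ΔT/R_total = 23/4.242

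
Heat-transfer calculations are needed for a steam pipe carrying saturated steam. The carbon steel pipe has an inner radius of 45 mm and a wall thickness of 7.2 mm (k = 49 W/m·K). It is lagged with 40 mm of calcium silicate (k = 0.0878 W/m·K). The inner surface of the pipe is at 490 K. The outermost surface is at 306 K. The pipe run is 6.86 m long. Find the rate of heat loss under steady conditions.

Radial resistances (cylindrical: R_cond = ln(r_o/r_i)/(2πkL), R_conv = 1/(h·2πrL)):
R_carbon steel pipe wall = ln(52.2/45)/(2π×49×6.86) = 7.027×10^-5 K/W
R_calcium silicate = ln(92.2/52.2)/(2π×0.0878×6.86) = 0.1503 K/W
R_total = 0.1504 K/W
Q = ΔT/R_total = 184/0.1504

Q ≈ 1220 W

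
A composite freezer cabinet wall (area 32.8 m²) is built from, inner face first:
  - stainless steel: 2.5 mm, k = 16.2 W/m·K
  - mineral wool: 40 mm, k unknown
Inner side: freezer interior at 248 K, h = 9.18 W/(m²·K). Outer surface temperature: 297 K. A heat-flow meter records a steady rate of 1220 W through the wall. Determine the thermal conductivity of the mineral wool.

Series thermal resistances:
R_inner film = 1/(h_i·A) = 1/(9.18×32.8) = 0.003321 K/W
R_stainless steel = L/(kA) = 0.0025/(16.2×32.8) = 4.705×10^-6 K/W
Sum of known resistances R_other = 0.003326 K/W
Total R = ΔT/Q = 49/1220 = 0.04016 K/W
R_mineral wool = R_total − R_other = 0.03684 K/W
k = L/(R·A) = 0.04/(0.03684×32.8)

k ≈ 0.0331 W/(m·K)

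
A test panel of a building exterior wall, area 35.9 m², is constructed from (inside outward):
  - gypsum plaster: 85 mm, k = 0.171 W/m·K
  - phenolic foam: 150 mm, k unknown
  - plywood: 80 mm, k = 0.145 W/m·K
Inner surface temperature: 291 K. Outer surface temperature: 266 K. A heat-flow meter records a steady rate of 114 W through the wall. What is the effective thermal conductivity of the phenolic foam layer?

k ≈ 0.022 W/(m·K)

Series thermal resistances:
R_gypsum plaster = L/(kA) = 0.085/(0.171×35.9) = 0.01385 K/W
R_plywood = L/(kA) = 0.08/(0.145×35.9) = 0.01537 K/W
Sum of known resistances R_other = 0.02921 K/W
Total R = ΔT/Q = 25/114 = 0.2193 K/W
R_phenolic foam = R_total − R_other = 0.1901 K/W
k = L/(R·A) = 0.15/(0.1901×35.9)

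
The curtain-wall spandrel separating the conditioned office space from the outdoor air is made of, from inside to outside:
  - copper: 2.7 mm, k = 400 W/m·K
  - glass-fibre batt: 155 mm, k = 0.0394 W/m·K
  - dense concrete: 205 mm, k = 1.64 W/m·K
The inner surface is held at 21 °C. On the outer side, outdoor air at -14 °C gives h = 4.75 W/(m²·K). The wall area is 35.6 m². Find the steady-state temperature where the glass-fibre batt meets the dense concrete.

Series thermal resistances:
R_copper = L/(kA) = 0.0027/(400×35.6) = 1.896×10^-7 K/W
R_glass-fibre batt = L/(kA) = 0.155/(0.0394×35.6) = 0.1105 K/W
R_dense concrete = L/(kA) = 0.205/(1.64×35.6) = 0.003511 K/W
R_outer film = 1/(h_o·A) = 1/(4.75×35.6) = 0.005914 K/W
R_total = 0.1199 K/W;  Q = ΔT/R_total = 35/0.1199 = 291.8 W
T_interface = T_inner − Q·ΣR(inner→interface) = 21 − 292×0.1105

T ≈ -11.2 °C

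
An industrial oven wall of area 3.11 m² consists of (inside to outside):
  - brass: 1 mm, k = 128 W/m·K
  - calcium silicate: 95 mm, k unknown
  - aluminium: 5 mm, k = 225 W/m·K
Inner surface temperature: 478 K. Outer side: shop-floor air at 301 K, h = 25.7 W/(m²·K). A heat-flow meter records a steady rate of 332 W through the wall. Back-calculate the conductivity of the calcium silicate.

Thermal resistances in series:
R_brass = L/(kA) = 0.001/(128×3.11) = 2.512×10^-6 K/W
R_aluminium = L/(kA) = 0.005/(225×3.11) = 7.145×10^-6 K/W
R_outer film = 1/(h_o·A) = 1/(25.7×3.11) = 0.01251 K/W
Sum of known resistances R_other = 0.01252 K/W
Total R = ΔT/Q = 177/332 = 0.5331 K/W
R_calcium silicate = R_total − R_other = 0.5206 K/W
k = L/(R·A) = 0.095/(0.5206×3.11)

k ≈ 0.0587 W/(m·K)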